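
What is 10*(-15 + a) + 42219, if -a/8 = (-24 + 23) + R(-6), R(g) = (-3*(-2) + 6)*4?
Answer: 38309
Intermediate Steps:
R(g) = 48 (R(g) = (6 + 6)*4 = 12*4 = 48)
a = -376 (a = -8*((-24 + 23) + 48) = -8*(-1 + 48) = -8*47 = -376)
10*(-15 + a) + 42219 = 10*(-15 - 376) + 42219 = 10*(-391) + 42219 = -3910 + 42219 = 38309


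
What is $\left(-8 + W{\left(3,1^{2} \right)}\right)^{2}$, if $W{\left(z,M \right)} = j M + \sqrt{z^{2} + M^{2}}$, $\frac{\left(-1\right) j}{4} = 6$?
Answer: $\left(-32 + \sqrt{10}\right)^{2} \approx 831.61$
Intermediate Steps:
$j = -24$ ($j = \left(-4\right) 6 = -24$)
$W{\left(z,M \right)} = \sqrt{M^{2} + z^{2}} - 24 M$ ($W{\left(z,M \right)} = - 24 M + \sqrt{z^{2} + M^{2}} = - 24 M + \sqrt{M^{2} + z^{2}} = \sqrt{M^{2} + z^{2}} - 24 M$)
$\left(-8 + W{\left(3,1^{2} \right)}\right)^{2} = \left(-8 + \left(\sqrt{\left(1^{2}\right)^{2} + 3^{2}} - 24 \cdot 1^{2}\right)\right)^{2} = \left(-8 + \left(\sqrt{1^{2} + 9} - 24\right)\right)^{2} = \left(-8 - \left(24 - \sqrt{1 + 9}\right)\right)^{2} = \left(-8 - \left(24 - \sqrt{10}\right)\right)^{2} = \left(-32 + \sqrt{10}\right)^{2}$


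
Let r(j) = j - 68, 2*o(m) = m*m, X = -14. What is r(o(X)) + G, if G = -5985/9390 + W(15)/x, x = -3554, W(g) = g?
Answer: 16329171/556201 ≈ 29.358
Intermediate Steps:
o(m) = m**2/2 (o(m) = (m*m)/2 = m**2/2)
r(j) = -68 + j
G = -356859/556201 (G = -5985/9390 + 15/(-3554) = -5985*1/9390 + 15*(-1/3554) = -399/626 - 15/3554 = -356859/556201 ≈ -0.64160)
r(o(X)) + G = (-68 + (1/2)*(-14)**2) - 356859/556201 = (-68 + (1/2)*196) - 356859/556201 = (-68 + 98) - 356859/556201 = 30 - 356859/556201 = 16329171/556201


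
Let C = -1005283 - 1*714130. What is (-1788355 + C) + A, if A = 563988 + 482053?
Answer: -2461727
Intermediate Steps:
C = -1719413 (C = -1005283 - 714130 = -1719413)
A = 1046041
(-1788355 + C) + A = (-1788355 - 1719413) + 1046041 = -3507768 + 1046041 = -2461727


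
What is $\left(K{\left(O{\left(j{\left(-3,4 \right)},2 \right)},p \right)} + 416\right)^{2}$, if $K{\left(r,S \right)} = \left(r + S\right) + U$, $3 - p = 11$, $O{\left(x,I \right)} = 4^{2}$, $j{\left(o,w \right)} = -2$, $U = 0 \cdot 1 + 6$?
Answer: $184900$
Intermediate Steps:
$U = 6$ ($U = 0 + 6 = 6$)
$O{\left(x,I \right)} = 16$
$p = -8$ ($p = 3 - 11 = -8$)
$K{\left(r,S \right)} = 6 + S + r$ ($K{\left(r,S \right)} = \left(r + S\right) + 6 = \left(S + r\right) + 6 = 6 + S + r$)
$\left(K{\left(O{\left(j{\left(-3,4 \right)},2 \right)},p \right)} + 416\right)^{2} = \left(\left(6 - 8 + 16\right) + 416\right)^{2} = \left(14 + 416\right)^{2} = 430^{2} = 184900$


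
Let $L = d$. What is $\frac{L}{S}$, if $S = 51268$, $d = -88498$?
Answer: $- \frac{44249}{25634} \approx -1.7262$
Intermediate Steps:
$L = -88498$
$\frac{L}{S} = - \frac{88498}{51268} = \left(-88498\right) \frac{1}{51268} = - \frac{44249}{25634}$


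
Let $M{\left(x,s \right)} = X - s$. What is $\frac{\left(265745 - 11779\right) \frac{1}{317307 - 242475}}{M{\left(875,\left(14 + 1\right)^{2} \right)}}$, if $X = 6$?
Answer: $- \frac{126983}{8194104} \approx -0.015497$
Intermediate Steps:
$M{\left(x,s \right)} = 6 - s$
$\frac{\left(265745 - 11779\right) \frac{1}{317307 - 242475}}{M{\left(875,\left(14 + 1\right)^{2} \right)}} = \frac{\left(265745 - 11779\right) \frac{1}{317307 - 242475}}{6 - \left(14 + 1\right)^{2}} = \frac{253966 \cdot \frac{1}{74832}}{6 - 15^{2}} = \frac{253966 \cdot \frac{1}{74832}}{6 - 225} = \frac{126983}{37416 \left(6 - 225\right)} = \frac{126983}{37416 \left(-219\right)} = \frac{126983}{37416} \left(- \frac{1}{219}\right) = - \frac{126983}{8194104}$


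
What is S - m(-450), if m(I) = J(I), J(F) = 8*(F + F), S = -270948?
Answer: -263748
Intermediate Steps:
J(F) = 16*F (J(F) = 8*(2*F) = 16*F)
m(I) = 16*I
S - m(-450) = -270948 - 16*(-450) = -270948 - 1*(-7200) = -270948 + 7200 = -263748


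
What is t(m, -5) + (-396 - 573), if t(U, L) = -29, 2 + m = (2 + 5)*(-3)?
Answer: -998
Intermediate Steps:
m = -23 (m = -2 + (2 + 5)*(-3) = -2 + 7*(-3) = -2 - 21 = -23)
t(m, -5) + (-396 - 573) = -29 + (-396 - 573) = -29 - 969 = -998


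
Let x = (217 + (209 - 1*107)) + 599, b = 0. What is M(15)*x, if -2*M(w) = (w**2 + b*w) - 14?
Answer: -96849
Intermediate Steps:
M(w) = 7 - w**2/2 (M(w) = -((w**2 + 0*w) - 14)/2 = -((w**2 + 0) - 14)/2 = -(w**2 - 14)/2 = -(-14 + w**2)/2 = 7 - w**2/2)
x = 918 (x = (217 + (209 - 107)) + 599 = (217 + 102) + 599 = 319 + 599 = 918)
M(15)*x = (7 - 1/2*15**2)*918 = (7 - 1/2*225)*918 = (7 - 225/2)*918 = -211/2*918 = -96849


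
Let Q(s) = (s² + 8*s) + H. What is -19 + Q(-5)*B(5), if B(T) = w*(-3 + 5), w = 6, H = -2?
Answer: -223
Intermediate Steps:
B(T) = 12 (B(T) = 6*(-3 + 5) = 6*2 = 12)
Q(s) = -2 + s² + 8*s (Q(s) = (s² + 8*s) - 2 = -2 + s² + 8*s)
-19 + Q(-5)*B(5) = -19 + (-2 + (-5)² + 8*(-5))*12 = -19 + (-2 + 25 - 40)*12 = -19 - 17*12 = -19 - 204 = -223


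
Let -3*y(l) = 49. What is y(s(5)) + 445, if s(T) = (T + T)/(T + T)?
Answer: 1286/3 ≈ 428.67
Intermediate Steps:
s(T) = 1 (s(T) = (2*T)/((2*T)) = (2*T)*(1/(2*T)) = 1)
y(l) = -49/3 (y(l) = -⅓*49 = -49/3)
y(s(5)) + 445 = -49/3 + 445 = 1286/3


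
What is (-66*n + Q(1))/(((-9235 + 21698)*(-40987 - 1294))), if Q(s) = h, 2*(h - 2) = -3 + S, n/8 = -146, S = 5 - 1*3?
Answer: -154179/1053896206 ≈ -0.00014629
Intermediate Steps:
S = 2 (S = 5 - 3 = 2)
n = -1168 (n = 8*(-146) = -1168)
h = 3/2 (h = 2 + (-3 + 2)/2 = 2 + (½)*(-1) = 2 - ½ = 3/2 ≈ 1.5000)
Q(s) = 3/2
(-66*n + Q(1))/(((-9235 + 21698)*(-40987 - 1294))) = (-66*(-1168) + 3/2)/(((-9235 + 21698)*(-40987 - 1294))) = (77088 + 3/2)/((12463*(-42281))) = (154179/2)/(-526948103) = (154179/2)*(-1/526948103) = -154179/1053896206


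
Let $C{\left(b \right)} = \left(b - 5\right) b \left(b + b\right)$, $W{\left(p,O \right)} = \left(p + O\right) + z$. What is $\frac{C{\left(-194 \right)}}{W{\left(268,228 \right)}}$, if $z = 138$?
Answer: $- \frac{7489564}{317} \approx -23626.0$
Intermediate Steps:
$W{\left(p,O \right)} = 138 + O + p$ ($W{\left(p,O \right)} = \left(p + O\right) + 138 = \left(O + p\right) + 138 = 138 + O + p$)
$C{\left(b \right)} = 2 b^{2} \left(-5 + b\right)$ ($C{\left(b \right)} = \left(-5 + b\right) b 2 b = b \left(-5 + b\right) 2 b = 2 b^{2} \left(-5 + b\right)$)
$\frac{C{\left(-194 \right)}}{W{\left(268,228 \right)}} = \frac{2 \left(-194\right)^{2} \left(-5 - 194\right)}{138 + 228 + 268} = \frac{2 \cdot 37636 \left(-199\right)}{634} = \left(-14979128\right) \frac{1}{634} = - \frac{7489564}{317}$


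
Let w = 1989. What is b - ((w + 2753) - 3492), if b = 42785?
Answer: 41535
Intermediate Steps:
b - ((w + 2753) - 3492) = 42785 - ((1989 + 2753) - 3492) = 42785 - (4742 - 3492) = 42785 - 1*1250 = 42785 - 1250 = 41535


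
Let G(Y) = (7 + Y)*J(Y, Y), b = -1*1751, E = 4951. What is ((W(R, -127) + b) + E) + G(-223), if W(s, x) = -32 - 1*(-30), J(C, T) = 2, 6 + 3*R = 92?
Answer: 2766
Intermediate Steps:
R = 86/3 (R = -2 + (1/3)*92 = -2 + 92/3 = 86/3 ≈ 28.667)
W(s, x) = -2 (W(s, x) = -32 + 30 = -2)
b = -1751
G(Y) = 14 + 2*Y (G(Y) = (7 + Y)*2 = 14 + 2*Y)
((W(R, -127) + b) + E) + G(-223) = ((-2 - 1751) + 4951) + (14 + 2*(-223)) = (-1753 + 4951) + (14 - 446) = 3198 - 432 = 2766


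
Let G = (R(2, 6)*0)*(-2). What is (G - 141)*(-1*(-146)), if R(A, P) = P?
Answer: -20586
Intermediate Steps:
G = 0 (G = (6*0)*(-2) = 0*(-2) = 0)
(G - 141)*(-1*(-146)) = (0 - 141)*(-1*(-146)) = -141*146 = -20586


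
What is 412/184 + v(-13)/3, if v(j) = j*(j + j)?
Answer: 15857/138 ≈ 114.91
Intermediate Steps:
v(j) = 2*j**2 (v(j) = j*(2*j) = 2*j**2)
412/184 + v(-13)/3 = 412/184 + (2*(-13)**2)/3 = 412*(1/184) + (2*169)*(1/3) = 103/46 + 338*(1/3) = 103/46 + 338/3 = 15857/138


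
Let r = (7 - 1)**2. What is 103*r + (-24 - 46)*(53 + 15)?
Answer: -1052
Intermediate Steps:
r = 36 (r = 6**2 = 36)
103*r + (-24 - 46)*(53 + 15) = 103*36 + (-24 - 46)*(53 + 15) = 3708 - 70*68 = 3708 - 4760 = -1052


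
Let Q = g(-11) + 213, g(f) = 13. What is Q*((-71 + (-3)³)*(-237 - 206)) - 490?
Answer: 9811074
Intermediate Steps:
Q = 226 (Q = 13 + 213 = 226)
Q*((-71 + (-3)³)*(-237 - 206)) - 490 = 226*((-71 + (-3)³)*(-237 - 206)) - 490 = 226*((-71 - 27)*(-443)) - 490 = 226*(-98*(-443)) - 490 = 226*43414 - 490 = 9811564 - 490 = 9811074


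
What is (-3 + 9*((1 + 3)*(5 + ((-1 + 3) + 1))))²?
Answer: 81225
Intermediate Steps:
(-3 + 9*((1 + 3)*(5 + ((-1 + 3) + 1))))² = (-3 + 9*(4*(5 + (2 + 1))))² = (-3 + 9*(4*(5 + 3)))² = (-3 + 9*(4*8))² = (-3 + 9*32)² = (-3 + 288)² = 285² = 81225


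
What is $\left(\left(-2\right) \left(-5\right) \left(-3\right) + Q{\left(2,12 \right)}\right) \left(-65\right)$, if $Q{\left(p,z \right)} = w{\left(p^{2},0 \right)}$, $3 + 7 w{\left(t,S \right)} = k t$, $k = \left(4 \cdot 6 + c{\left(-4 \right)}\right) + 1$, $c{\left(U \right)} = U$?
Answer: $\frac{8385}{7} \approx 1197.9$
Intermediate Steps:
$k = 21$ ($k = \left(4 \cdot 6 - 4\right) + 1 = \left(24 - 4\right) + 1 = 20 + 1 = 21$)
$w{\left(t,S \right)} = - \frac{3}{7} + 3 t$ ($w{\left(t,S \right)} = - \frac{3}{7} + \frac{21 t}{7} = - \frac{3}{7} + 3 t$)
$Q{\left(p,z \right)} = - \frac{3}{7} + 3 p^{2}$
$\left(\left(-2\right) \left(-5\right) \left(-3\right) + Q{\left(2,12 \right)}\right) \left(-65\right) = \left(\left(-2\right) \left(-5\right) \left(-3\right) - \left(\frac{3}{7} - 3 \cdot 2^{2}\right)\right) \left(-65\right) = \left(10 \left(-3\right) + \left(- \frac{3}{7} + 3 \cdot 4\right)\right) \left(-65\right) = \left(-30 + \left(- \frac{3}{7} + 12\right)\right) \left(-65\right) = \left(-30 + \frac{81}{7}\right) \left(-65\right) = \left(- \frac{129}{7}\right) \left(-65\right) = \frac{8385}{7}$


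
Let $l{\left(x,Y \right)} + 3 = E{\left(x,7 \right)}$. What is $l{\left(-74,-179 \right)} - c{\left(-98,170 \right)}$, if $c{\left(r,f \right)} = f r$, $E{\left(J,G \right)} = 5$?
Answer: $16662$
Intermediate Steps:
$l{\left(x,Y \right)} = 2$ ($l{\left(x,Y \right)} = -3 + 5 = 2$)
$l{\left(-74,-179 \right)} - c{\left(-98,170 \right)} = 2 - 170 \left(-98\right) = 2 - -16660 = 2 + 16660 = 16662$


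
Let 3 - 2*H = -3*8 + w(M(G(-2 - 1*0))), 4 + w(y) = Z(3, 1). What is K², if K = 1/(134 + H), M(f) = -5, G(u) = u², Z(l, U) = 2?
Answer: 4/88209 ≈ 4.5347e-5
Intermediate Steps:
w(y) = -2 (w(y) = -4 + 2 = -2)
H = 29/2 (H = 3/2 - (-3*8 - 2)/2 = 3/2 - (-24 - 2)/2 = 3/2 - ½*(-26) = 3/2 + 13 = 29/2 ≈ 14.500)
K = 2/297 (K = 1/(134 + 29/2) = 1/(297/2) = 2/297 ≈ 0.0067340)
K² = (2/297)² = 4/88209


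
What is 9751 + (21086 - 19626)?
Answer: 11211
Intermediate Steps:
9751 + (21086 - 19626) = 9751 + 1460 = 11211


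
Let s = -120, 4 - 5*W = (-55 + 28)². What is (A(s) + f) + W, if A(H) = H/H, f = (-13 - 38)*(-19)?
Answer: 825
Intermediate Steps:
W = -145 (W = ⅘ - (-55 + 28)²/5 = ⅘ - ⅕*(-27)² = ⅘ - ⅕*729 = ⅘ - 729/5 = -145)
f = 969 (f = -51*(-19) = 969)
A(H) = 1
(A(s) + f) + W = (1 + 969) - 145 = 970 - 145 = 825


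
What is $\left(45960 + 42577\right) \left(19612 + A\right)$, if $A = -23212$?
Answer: $-318733200$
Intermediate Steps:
$\left(45960 + 42577\right) \left(19612 + A\right) = \left(45960 + 42577\right) \left(19612 - 23212\right) = 88537 \left(-3600\right) = -318733200$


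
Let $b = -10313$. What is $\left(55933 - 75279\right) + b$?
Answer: $-29659$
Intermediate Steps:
$\left(55933 - 75279\right) + b = \left(55933 - 75279\right) - 10313 = -19346 - 10313 = -29659$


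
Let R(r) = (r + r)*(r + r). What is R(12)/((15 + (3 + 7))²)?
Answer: 576/625 ≈ 0.92160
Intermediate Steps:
R(r) = 4*r² (R(r) = (2*r)*(2*r) = 4*r²)
R(12)/((15 + (3 + 7))²) = (4*12²)/((15 + (3 + 7))²) = (4*144)/((15 + 10)²) = 576/(25²) = 576/625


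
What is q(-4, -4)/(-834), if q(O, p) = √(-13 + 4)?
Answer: -I/278 ≈ -0.0035971*I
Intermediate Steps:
q(O, p) = 3*I (q(O, p) = √(-9) = 3*I)
q(-4, -4)/(-834) = (3*I)/(-834) = (3*I)*(-1/834) = -I/278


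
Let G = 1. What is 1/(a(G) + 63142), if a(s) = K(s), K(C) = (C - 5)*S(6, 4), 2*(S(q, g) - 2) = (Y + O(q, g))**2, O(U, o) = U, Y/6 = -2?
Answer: 1/63062 ≈ 1.5857e-5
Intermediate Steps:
Y = -12 (Y = 6*(-2) = -12)
S(q, g) = 2 + (-12 + q)**2/2
K(C) = -100 + 20*C (K(C) = (C - 5)*(2 + (-12 + 6)**2/2) = (-5 + C)*(2 + (1/2)*(-6)**2) = (-5 + C)*(2 + (1/2)*36) = (-5 + C)*(2 + 18) = (-5 + C)*20 = -100 + 20*C)
a(s) = -100 + 20*s
1/(a(G) + 63142) = 1/((-100 + 20*1) + 63142) = 1/((-100 + 20) + 63142) = 1/(-80 + 63142) = 1/63062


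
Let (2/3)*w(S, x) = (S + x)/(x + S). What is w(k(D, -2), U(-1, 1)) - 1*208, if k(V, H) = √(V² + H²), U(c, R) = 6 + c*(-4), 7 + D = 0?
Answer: -413/2 ≈ -206.50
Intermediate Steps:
D = -7 (D = -7 + 0 = -7)
U(c, R) = 6 - 4*c
k(V, H) = √(H² + V²)
w(S, x) = 3/2 (w(S, x) = 3*((S + x)/(x + S))/2 = 3*((S + x)/(S + x))/2 = (3/2)*1 = 3/2)
w(k(D, -2), U(-1, 1)) - 1*208 = 3/2 - 1*208 = 3/2 - 208 = -413/2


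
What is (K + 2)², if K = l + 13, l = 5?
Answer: 400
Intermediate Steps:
K = 18 (K = 5 + 13 = 18)
(K + 2)² = (18 + 2)² = 20² = 400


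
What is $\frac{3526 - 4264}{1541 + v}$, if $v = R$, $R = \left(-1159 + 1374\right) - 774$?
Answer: $- \frac{369}{491} \approx -0.75153$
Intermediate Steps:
$R = -559$ ($R = 215 - 774 = -559$)
$v = -559$
$\frac{3526 - 4264}{1541 + v} = \frac{3526 - 4264}{1541 - 559} = - \frac{738}{982} = \left(-738\right) \frac{1}{982} = - \frac{369}{491}$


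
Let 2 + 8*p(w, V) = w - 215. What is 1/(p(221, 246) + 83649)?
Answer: 2/167299 ≈ 1.1955e-5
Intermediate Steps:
p(w, V) = -217/8 + w/8 (p(w, V) = -1/4 + (w - 215)/8 = -1/4 + (-215 + w)/8 = -1/4 + (-215/8 + w/8) = -217/8 + w/8)
1/(p(221, 246) + 83649) = 1/((-217/8 + (1/8)*221) + 83649) = 1/((-217/8 + 221/8) + 83649) = 1/(1/2 + 83649) = 1/(167299/2) = 2/167299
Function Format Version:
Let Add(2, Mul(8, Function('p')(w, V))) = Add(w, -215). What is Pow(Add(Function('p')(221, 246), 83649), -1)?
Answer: Rational(2, 167299) ≈ 1.1955e-5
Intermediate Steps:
Function('p')(w, V) = Add(Rational(-217, 8), Mul(Rational(1, 8), w)) (Function('p')(w, V) = Add(Rational(-1, 4), Mul(Rational(1, 8), Add(w, -215))) = Add(Rational(-1, 4), Mul(Rational(1, 8), Add(-215, w))) = Add(Rational(-1, 4), Add(Rational(-215, 8), Mul(Rational(1, 8), w))) = Add(Rational(-217, 8), Mul(Rational(1, 8), w)))
Pow(Add(Function('p')(221, 246), 83649), -1) = Pow(Add(Add(Rational(-217, 8), Mul(Rational(1, 8), 221)), 83649), -1) = Pow(Add(Add(Rational(-217, 8), Rational(221, 8)), 83649), -1) = Pow(Add(Rational(1, 2), 83649), -1) = Pow(Rational(167299, 2), -1) = Rational(2, 167299)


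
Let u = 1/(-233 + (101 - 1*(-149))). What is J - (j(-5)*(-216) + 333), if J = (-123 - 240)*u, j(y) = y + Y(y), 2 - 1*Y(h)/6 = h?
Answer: 129840/17 ≈ 7637.6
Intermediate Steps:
Y(h) = 12 - 6*h
j(y) = 12 - 5*y (j(y) = y + (12 - 6*y) = 12 - 5*y)
u = 1/17 (u = 1/(-233 + (101 + 149)) = 1/(-233 + 250) = 1/17 ≈ 0.058824)
J = -363/17 (J = (-123 - 240)*(1/17) = -363*1/17 = -363/17 ≈ -21.353)
J - (j(-5)*(-216) + 333) = -363/17 - ((12 - 5*(-5))*(-216) + 333) = -363/17 - ((12 + 25)*(-216) + 333) = -363/17 - (37*(-216) + 333) = -363/17 - (-7992 + 333) = -363/17 - 1*(-7659) = -363/17 + 7659 = 129840/17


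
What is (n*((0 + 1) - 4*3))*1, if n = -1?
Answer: 11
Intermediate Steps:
(n*((0 + 1) - 4*3))*1 = -((0 + 1) - 4*3)*1 = -(1 - 12)*1 = -1*(-11)*1 = 11*1 = 11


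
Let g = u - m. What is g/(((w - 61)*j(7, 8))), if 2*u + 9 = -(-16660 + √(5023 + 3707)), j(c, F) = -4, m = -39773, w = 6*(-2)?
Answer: 96197/584 - 3*√970/584 ≈ 164.56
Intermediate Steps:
w = -12
u = 16651/2 - 3*√970/2 (u = -9/2 + (-(-16660 + √(5023 + 3707)))/2 = -9/2 + (-(-16660 + √8730))/2 = -9/2 + (-(-16660 + 3*√970))/2 = -9/2 + (16660 - 3*√970)/2 = -9/2 + (8330 - 3*√970/2) = 16651/2 - 3*√970/2 ≈ 8278.8)
g = 96197/2 - 3*√970/2 (g = (16651/2 - 3*√970/2) - 1*(-39773) = (16651/2 - 3*√970/2) + 39773 = 96197/2 - 3*√970/2 ≈ 48052.)
g/(((w - 61)*j(7, 8))) = (96197/2 - 3*√970/2)/(((-12 - 61)*(-4))) = (96197/2 - 3*√970/2)/((-73*(-4))) = (96197/2 - 3*√970/2)/292 = (96197/2 - 3*√970/2)*(1/292) = 96197/584 - 3*√970/584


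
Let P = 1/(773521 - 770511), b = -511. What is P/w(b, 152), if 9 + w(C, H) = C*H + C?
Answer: -1/235357920 ≈ -4.2488e-9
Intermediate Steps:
w(C, H) = -9 + C + C*H (w(C, H) = -9 + (C*H + C) = -9 + (C + C*H) = -9 + C + C*H)
P = 1/3010 ≈ 0.00033223
P/w(b, 152) = 1/(3010*(-9 - 511 - 511*152)) = 1/(3010*(-9 - 511 - 77672)) = (1/3010)/(-78192) = (1/3010)*(-1/78192) = -1/235357920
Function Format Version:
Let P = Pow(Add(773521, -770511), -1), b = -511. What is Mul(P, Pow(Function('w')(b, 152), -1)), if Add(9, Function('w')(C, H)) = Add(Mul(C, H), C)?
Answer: Rational(-1, 235357920) ≈ -4.2488e-9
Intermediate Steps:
Function('w')(C, H) = Add(-9, C, Mul(C, H)) (Function('w')(C, H) = Add(-9, Add(Mul(C, H), C)) = Add(-9, Add(C, Mul(C, H))) = Add(-9, C, Mul(C, H)))
P = Rational(1, 3010) (P = Pow(3010, -1) = Rational(1, 3010) ≈ 0.00033223)
Mul(P, Pow(Function('w')(b, 152), -1)) = Mul(Rational(1, 3010), Pow(Add(-9, -511, Mul(-511, 152)), -1)) = Mul(Rational(1, 3010), Pow(Add(-9, -511, -77672), -1)) = Mul(Rational(1, 3010), Pow(-78192, -1)) = Mul(Rational(1, 3010), Rational(-1, 78192)) = Rational(-1, 235357920)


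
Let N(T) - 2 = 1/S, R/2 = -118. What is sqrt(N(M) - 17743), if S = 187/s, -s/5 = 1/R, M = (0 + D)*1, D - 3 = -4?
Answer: I*sqrt(8638241088631)/22066 ≈ 133.2*I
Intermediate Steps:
D = -1 (D = 3 - 4 = -1)
R = -236 (R = 2*(-118) = -236)
M = -1 (M = (0 - 1)*1 = -1*1 = -1)
s = 5/236 (s = -5/(-236) = -5*(-1/236) = 5/236 ≈ 0.021186)
S = 44132/5 (S = 187/(5/236) = 187*(236/5) = 44132/5 ≈ 8826.4)
N(T) = 88269/44132 (N(T) = 2 + 1/(44132/5) = 2 + 5/44132 = 88269/44132)
sqrt(N(M) - 17743) = sqrt(88269/44132 - 17743) = sqrt(-782945807/44132) = I*sqrt(8638241088631)/22066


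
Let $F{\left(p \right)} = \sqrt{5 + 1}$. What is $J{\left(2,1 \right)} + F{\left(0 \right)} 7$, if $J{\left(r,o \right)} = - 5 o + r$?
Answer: $-3 + 7 \sqrt{6} \approx 14.146$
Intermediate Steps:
$F{\left(p \right)} = \sqrt{6}$
$J{\left(r,o \right)} = r - 5 o$
$J{\left(2,1 \right)} + F{\left(0 \right)} 7 = \left(2 - 5\right) + \sqrt{6} \cdot 7 = \left(2 - 5\right) + 7 \sqrt{6} = -3 + 7 \sqrt{6}$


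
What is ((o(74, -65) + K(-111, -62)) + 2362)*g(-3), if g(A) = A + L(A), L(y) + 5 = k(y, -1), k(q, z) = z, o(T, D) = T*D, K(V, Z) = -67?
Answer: 22635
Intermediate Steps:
o(T, D) = D*T
L(y) = -6 (L(y) = -5 - 1 = -6)
g(A) = -6 + A (g(A) = A - 6 = -6 + A)
((o(74, -65) + K(-111, -62)) + 2362)*g(-3) = ((-65*74 - 67) + 2362)*(-6 - 3) = ((-4810 - 67) + 2362)*(-9) = (-4877 + 2362)*(-9) = -2515*(-9) = 22635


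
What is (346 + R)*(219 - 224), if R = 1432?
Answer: -8890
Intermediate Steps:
(346 + R)*(219 - 224) = (346 + 1432)*(219 - 224) = 1778*(-5) = -8890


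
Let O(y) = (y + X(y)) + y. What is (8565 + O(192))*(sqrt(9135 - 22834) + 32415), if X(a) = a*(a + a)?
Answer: 2679974955 + 82677*I*sqrt(13699) ≈ 2.68e+9 + 9.6767e+6*I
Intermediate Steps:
X(a) = 2*a**2 (X(a) = a*(2*a) = 2*a**2)
O(y) = 2*y + 2*y**2 (O(y) = (y + 2*y**2) + y = 2*y + 2*y**2)
(8565 + O(192))*(sqrt(9135 - 22834) + 32415) = (8565 + 2*192*(1 + 192))*(sqrt(9135 - 22834) + 32415) = (8565 + 2*192*193)*(sqrt(-13699) + 32415) = (8565 + 74112)*(I*sqrt(13699) + 32415) = 82677*(32415 + I*sqrt(13699)) = 2679974955 + 82677*I*sqrt(13699)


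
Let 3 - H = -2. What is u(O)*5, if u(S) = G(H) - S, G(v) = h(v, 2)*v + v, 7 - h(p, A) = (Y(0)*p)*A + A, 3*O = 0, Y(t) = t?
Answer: 150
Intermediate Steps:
H = 5 (H = 3 - 1*(-2) = 3 + 2 = 5)
O = 0 (O = (1/3)*0 = 0)
h(p, A) = 7 - A (h(p, A) = 7 - ((0*p)*A + A) = 7 - (0*A + A) = 7 - (0 + A) = 7 - A)
G(v) = 6*v (G(v) = (7 - 1*2)*v + v = (7 - 2)*v + v = 5*v + v = 6*v)
u(S) = 30 - S (u(S) = 6*5 - S = 30 - S)
u(O)*5 = (30 - 1*0)*5 = (30 + 0)*5 = 30*5 = 150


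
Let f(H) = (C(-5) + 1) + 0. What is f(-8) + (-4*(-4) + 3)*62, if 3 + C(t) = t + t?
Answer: 1166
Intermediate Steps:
C(t) = -3 + 2*t (C(t) = -3 + (t + t) = -3 + 2*t)
f(H) = -12 (f(H) = ((-3 + 2*(-5)) + 1) + 0 = ((-3 - 10) + 1) + 0 = (-13 + 1) + 0 = -12 + 0 = -12)
f(-8) + (-4*(-4) + 3)*62 = -12 + (-4*(-4) + 3)*62 = -12 + (16 + 3)*62 = -12 + 19*62 = -12 + 1178 = 1166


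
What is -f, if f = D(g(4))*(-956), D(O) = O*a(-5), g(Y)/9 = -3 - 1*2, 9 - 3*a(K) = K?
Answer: -200760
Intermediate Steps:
a(K) = 3 - K/3
g(Y) = -45 (g(Y) = 9*(-3 - 1*2) = 9*(-3 - 2) = 9*(-5) = -45)
D(O) = 14*O/3 (D(O) = O*(3 - ⅓*(-5)) = O*(3 + 5/3) = O*(14/3) = 14*O/3)
f = 200760 (f = ((14/3)*(-45))*(-956) = -210*(-956) = 200760)
-f = -1*200760 = -200760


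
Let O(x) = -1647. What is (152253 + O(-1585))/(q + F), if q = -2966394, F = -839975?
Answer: -150606/3806369 ≈ -0.039567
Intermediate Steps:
(152253 + O(-1585))/(q + F) = (152253 - 1647)/(-2966394 - 839975) = 150606/(-3806369) = 150606*(-1/3806369) = -150606/3806369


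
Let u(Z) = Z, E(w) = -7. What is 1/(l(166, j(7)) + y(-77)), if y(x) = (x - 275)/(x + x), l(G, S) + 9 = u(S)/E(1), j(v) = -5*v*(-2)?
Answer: -7/117 ≈ -0.059829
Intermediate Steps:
j(v) = 10*v
l(G, S) = -9 - S/7 (l(G, S) = -9 + S/(-7) = -9 + S*(-1/7) = -9 - S/7)
y(x) = (-275 + x)/(2*x) (y(x) = (-275 + x)/((2*x)) = (-275 + x)*(1/(2*x)) = (-275 + x)/(2*x))
1/(l(166, j(7)) + y(-77)) = 1/((-9 - 10*7/7) + (1/2)*(-275 - 77)/(-77)) = 1/((-9 - 1/7*70) + (1/2)*(-1/77)*(-352)) = 1/((-9 - 10) + 16/7) = 1/(-19 + 16/7) = 1/(-117/7) = -7/117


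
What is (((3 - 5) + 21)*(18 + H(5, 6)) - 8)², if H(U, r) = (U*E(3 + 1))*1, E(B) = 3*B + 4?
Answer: 3437316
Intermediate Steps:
E(B) = 4 + 3*B
H(U, r) = 16*U (H(U, r) = (U*(4 + 3*(3 + 1)))*1 = (U*(4 + 3*4))*1 = (U*(4 + 12))*1 = (U*16)*1 = (16*U)*1 = 16*U)
(((3 - 5) + 21)*(18 + H(5, 6)) - 8)² = (((3 - 5) + 21)*(18 + 16*5) - 8)² = ((-2 + 21)*(18 + 80) - 8)² = (19*98 - 8)² = (1862 - 8)² = 1854² = 3437316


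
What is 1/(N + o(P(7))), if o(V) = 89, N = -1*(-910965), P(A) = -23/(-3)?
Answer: 1/911054 ≈ 1.0976e-6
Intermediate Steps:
P(A) = 23/3 (P(A) = -23*(-⅓) = 23/3)
N = 910965
1/(N + o(P(7))) = 1/(910965 + 89) = 1/911054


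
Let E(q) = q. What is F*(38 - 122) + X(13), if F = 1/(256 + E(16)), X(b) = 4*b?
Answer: 3515/68 ≈ 51.691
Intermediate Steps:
F = 1/272 (F = 1/(256 + 16) = 1/272 ≈ 0.0036765)
F*(38 - 122) + X(13) = (38 - 122)/272 + 4*13 = (1/272)*(-84) + 52 = -21/68 + 52 = 3515/68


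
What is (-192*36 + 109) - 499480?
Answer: -506283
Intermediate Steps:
(-192*36 + 109) - 499480 = (-6912 + 109) - 499480 = -6803 - 499480 = -506283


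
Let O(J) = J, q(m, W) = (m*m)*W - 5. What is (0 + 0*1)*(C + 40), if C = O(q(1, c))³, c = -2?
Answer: 0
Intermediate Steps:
q(m, W) = -5 + W*m² (q(m, W) = m²*W - 5 = W*m² - 5 = -5 + W*m²)
C = -343 (C = (-5 - 2*1²)³ = (-5 - 2*1)³ = (-5 - 2)³ = (-7)³ = -343)
(0 + 0*1)*(C + 40) = (0 + 0*1)*(-343 + 40) = (0 + 0)*(-303) = 0*(-303) = 0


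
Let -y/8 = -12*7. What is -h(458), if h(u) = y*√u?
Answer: -672*√458 ≈ -14381.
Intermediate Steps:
y = 672 (y = -(-96)*7 = -8*(-84) = 672)
h(u) = 672*√u
-h(458) = -672*√458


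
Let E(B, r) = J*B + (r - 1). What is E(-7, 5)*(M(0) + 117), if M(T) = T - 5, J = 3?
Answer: -1904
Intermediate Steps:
M(T) = -5 + T
E(B, r) = -1 + r + 3*B (E(B, r) = 3*B + (r - 1) = 3*B + (-1 + r) = -1 + r + 3*B)
E(-7, 5)*(M(0) + 117) = (-1 + 5 + 3*(-7))*((-5 + 0) + 117) = (-1 + 5 - 21)*(-5 + 117) = -17*112 = -1904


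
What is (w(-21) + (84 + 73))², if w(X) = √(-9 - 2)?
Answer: (157 + I*√11)² ≈ 24638.0 + 1041.4*I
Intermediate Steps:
w(X) = I*√11 (w(X) = √(-11) = I*√11)
(w(-21) + (84 + 73))² = (I*√11 + (84 + 73))² = (I*√11 + 157)² = (157 + I*√11)²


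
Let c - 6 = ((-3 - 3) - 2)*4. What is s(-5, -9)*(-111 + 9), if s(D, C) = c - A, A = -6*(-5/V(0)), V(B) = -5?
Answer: 2040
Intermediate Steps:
A = -6 (A = -6/((-5/(-5))) = -6/((-5*(-⅕))) = -6/1 = -6*1 = -6)
c = -26 (c = 6 + ((-3 - 3) - 2)*4 = 6 + (-6 - 2)*4 = 6 - 8*4 = 6 - 32 = -26)
s(D, C) = -20 (s(D, C) = -26 - 1*(-6) = -26 + 6 = -20)
s(-5, -9)*(-111 + 9) = -20*(-111 + 9) = -20*(-102) = 2040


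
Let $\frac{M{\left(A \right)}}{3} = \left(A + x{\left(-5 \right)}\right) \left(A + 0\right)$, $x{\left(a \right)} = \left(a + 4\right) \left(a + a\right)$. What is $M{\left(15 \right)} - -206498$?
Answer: $207623$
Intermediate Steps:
$x{\left(a \right)} = 2 a \left(4 + a\right)$ ($x{\left(a \right)} = \left(4 + a\right) 2 a = 2 a \left(4 + a\right)$)
$M{\left(A \right)} = 3 A \left(10 + A\right)$ ($M{\left(A \right)} = 3 \left(A + 2 \left(-5\right) \left(4 - 5\right)\right) \left(A + 0\right) = 3 \left(A + 2 \left(-5\right) \left(-1\right)\right) A = 3 \left(A + 10\right) A = 3 \left(10 + A\right) A = 3 A \left(10 + A\right)$)
$M{\left(15 \right)} - -206498 = 3 \cdot 15 \left(10 + 15\right) - -206498 = 3 \cdot 15 \cdot 25 + 206498 = 1125 + 206498 = 207623$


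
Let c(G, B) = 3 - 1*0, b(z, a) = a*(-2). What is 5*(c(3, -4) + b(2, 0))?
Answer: 15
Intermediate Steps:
b(z, a) = -2*a
c(G, B) = 3 (c(G, B) = 3 + 0 = 3)
5*(c(3, -4) + b(2, 0)) = 5*(3 - 2*0) = 5*(3 + 0) = 5*3 = 15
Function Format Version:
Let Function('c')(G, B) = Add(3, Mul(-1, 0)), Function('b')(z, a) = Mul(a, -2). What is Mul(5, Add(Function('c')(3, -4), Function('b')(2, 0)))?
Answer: 15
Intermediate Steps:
Function('b')(z, a) = Mul(-2, a)
Function('c')(G, B) = 3 (Function('c')(G, B) = Add(3, 0) = 3)
Mul(5, Add(Function('c')(3, -4), Function('b')(2, 0))) = Mul(5, Add(3, Mul(-2, 0))) = Mul(5, Add(3, 0)) = Mul(5, 3) = 15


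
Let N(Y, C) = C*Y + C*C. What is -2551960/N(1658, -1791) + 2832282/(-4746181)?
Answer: -672985375474/59502871197 ≈ -11.310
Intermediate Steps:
N(Y, C) = C² + C*Y (N(Y, C) = C*Y + C² = C² + C*Y)
-2551960/N(1658, -1791) + 2832282/(-4746181) = -2551960*(-1/(1791*(-1791 + 1658))) + 2832282/(-4746181) = -2551960/((-1791*(-133))) + 2832282*(-1/4746181) = -2551960/238203 - 2832282/4746181 = -672985375474/59502871197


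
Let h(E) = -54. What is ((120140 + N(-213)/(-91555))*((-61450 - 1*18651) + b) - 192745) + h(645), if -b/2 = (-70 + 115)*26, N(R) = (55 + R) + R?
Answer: -906820676903756/91555 ≈ -9.9047e+9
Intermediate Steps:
N(R) = 55 + 2*R
b = -2340 (b = -2*(-70 + 115)*26 = -90*26 = -2*1170 = -2340)
((120140 + N(-213)/(-91555))*((-61450 - 1*18651) + b) - 192745) + h(645) = ((120140 + (55 + 2*(-213))/(-91555))*((-61450 - 1*18651) - 2340) - 192745) - 54 = ((120140 + (55 - 426)*(-1/91555))*((-61450 - 18651) - 2340) - 192745) - 54 = ((120140 - 371*(-1/91555))*(-80101 - 2340) - 192745) - 54 = ((120140 + 371/91555)*(-82441) - 192745) - 54 = ((10999418071/91555)*(-82441) - 192745) - 54 = (-906803025191311/91555 - 192745) - 54 = -906820671959786/91555 - 54 = -906820676903756/91555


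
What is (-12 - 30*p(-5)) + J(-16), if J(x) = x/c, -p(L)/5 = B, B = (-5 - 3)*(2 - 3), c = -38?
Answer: 22580/19 ≈ 1188.4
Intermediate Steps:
B = 8 (B = -8*(-1) = 8)
p(L) = -40 (p(L) = -5*8 = -40)
J(x) = -x/38 (J(x) = x/(-38) = x*(-1/38) = -x/38)
(-12 - 30*p(-5)) + J(-16) = (-12 - 30*(-40)) - 1/38*(-16) = (-12 + 1200) + 8/19 = 1188 + 8/19 = 22580/19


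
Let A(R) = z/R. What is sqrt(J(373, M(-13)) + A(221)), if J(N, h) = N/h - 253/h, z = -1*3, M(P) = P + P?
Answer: I*sqrt(226083)/221 ≈ 2.1515*I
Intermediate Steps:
M(P) = 2*P
z = -3
J(N, h) = -253/h + N/h
A(R) = -3/R
sqrt(J(373, M(-13)) + A(221)) = sqrt((-253 + 373)/((2*(-13))) - 3/221) = sqrt(120/(-26) - 3*1/221) = sqrt(-1/26*120 - 3/221) = sqrt(-60/13 - 3/221) = sqrt(-1023/221) = I*sqrt(226083)/221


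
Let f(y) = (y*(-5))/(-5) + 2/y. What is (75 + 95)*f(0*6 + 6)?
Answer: 3230/3 ≈ 1076.7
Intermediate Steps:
f(y) = y + 2/y (f(y) = -5*y*(-1/5) + 2/y = y + 2/y)
(75 + 95)*f(0*6 + 6) = (75 + 95)*((0*6 + 6) + 2/(0*6 + 6)) = 170*((0 + 6) + 2/(0 + 6)) = 170*(6 + 2/6) = 170*(6 + 2*(1/6)) = 170*(6 + 1/3) = 170*(19/3) = 3230/3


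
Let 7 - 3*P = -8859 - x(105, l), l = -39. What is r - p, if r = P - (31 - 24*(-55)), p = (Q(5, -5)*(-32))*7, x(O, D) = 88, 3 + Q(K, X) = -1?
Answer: 2213/3 ≈ 737.67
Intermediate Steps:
Q(K, X) = -4 (Q(K, X) = -3 - 1 = -4)
P = 8954/3 (P = 7/3 - (-8859 - 1*88)/3 = 7/3 - (-8859 - 88)/3 = 7/3 - ⅓*(-8947) = 7/3 + 8947/3 = 8954/3 ≈ 2984.7)
p = 896 (p = -4*(-32)*7 = 128*7 = 896)
r = 4901/3 (r = 8954/3 - (31 - 24*(-55)) = 8954/3 - (31 + 1320) = 8954/3 - 1*1351 = 8954/3 - 1351 = 4901/3 ≈ 1633.7)
r - p = 4901/3 - 1*896 = 4901/3 - 896 = 2213/3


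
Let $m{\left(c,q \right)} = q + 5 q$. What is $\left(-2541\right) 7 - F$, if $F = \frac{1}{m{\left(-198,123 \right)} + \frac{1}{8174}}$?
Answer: $- \frac{107298538205}{6032413} \approx -17787.0$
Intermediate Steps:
$m{\left(c,q \right)} = 6 q$
$F = \frac{8174}{6032413}$ ($F = \frac{1}{6 \cdot 123 + \frac{1}{8174}} = \frac{1}{738 + \frac{1}{8174}} = \frac{1}{\frac{6032413}{8174}} = \frac{8174}{6032413} \approx 0.001355$)
$\left(-2541\right) 7 - F = \left(-2541\right) 7 - \frac{8174}{6032413} = -17787 - \frac{8174}{6032413} = - \frac{107298538205}{6032413}$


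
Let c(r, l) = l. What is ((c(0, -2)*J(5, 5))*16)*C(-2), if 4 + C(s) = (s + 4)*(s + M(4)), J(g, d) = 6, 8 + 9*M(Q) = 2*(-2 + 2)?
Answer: 5632/3 ≈ 1877.3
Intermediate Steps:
M(Q) = -8/9 (M(Q) = -8/9 + (2*(-2 + 2))/9 = -8/9 + (2*0)/9 = -8/9 + (⅑)*0 = -8/9 + 0 = -8/9)
C(s) = -4 + (4 + s)*(-8/9 + s) (C(s) = -4 + (s + 4)*(s - 8/9) = -4 + (4 + s)*(-8/9 + s))
((c(0, -2)*J(5, 5))*16)*C(-2) = (-2*6*16)*(-68/9 + (-2)² + (28/9)*(-2)) = (-12*16)*(-68/9 + 4 - 56/9) = -192*(-88/9) = 5632/3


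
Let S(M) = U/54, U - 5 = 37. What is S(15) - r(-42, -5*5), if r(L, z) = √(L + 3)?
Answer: 7/9 - I*√39 ≈ 0.77778 - 6.245*I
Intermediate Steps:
U = 42 (U = 5 + 37 = 42)
S(M) = 7/9 (S(M) = 42/54 = 42*(1/54) = 7/9)
r(L, z) = √(3 + L)
S(15) - r(-42, -5*5) = 7/9 - √(3 - 42) = 7/9 - √(-39) = 7/9 - I*√39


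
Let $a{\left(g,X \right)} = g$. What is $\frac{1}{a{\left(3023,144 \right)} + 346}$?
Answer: $\frac{1}{3369} \approx 0.00029682$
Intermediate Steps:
$\frac{1}{a{\left(3023,144 \right)} + 346} = \frac{1}{3023 + 346} = \frac{1}{3369}$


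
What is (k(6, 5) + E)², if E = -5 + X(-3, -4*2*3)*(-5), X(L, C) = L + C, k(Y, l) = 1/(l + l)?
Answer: 1692601/100 ≈ 16926.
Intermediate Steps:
k(Y, l) = 1/(2*l)
X(L, C) = C + L
E = 130 (E = -5 + (-4*2*3 - 3)*(-5) = -5 + (-8*3 - 3)*(-5) = -5 + (-24 - 3)*(-5) = -5 - 27*(-5) = -5 + 135 = 130)
(k(6, 5) + E)² = ((½)/5 + 130)² = ((½)*(⅕) + 130)² = (⅒ + 130)² = (1301/10)² = 1692601/100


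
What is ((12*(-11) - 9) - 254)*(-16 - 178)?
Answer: 76630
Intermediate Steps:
((12*(-11) - 9) - 254)*(-16 - 178) = ((-132 - 9) - 254)*(-194) = (-141 - 254)*(-194) = -395*(-194) = 76630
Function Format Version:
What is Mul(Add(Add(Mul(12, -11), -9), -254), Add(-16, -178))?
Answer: 76630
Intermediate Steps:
Mul(Add(Add(Mul(12, -11), -9), -254), Add(-16, -178)) = Mul(Add(Add(-132, -9), -254), -194) = Mul(Add(-141, -254), -194) = Mul(-395, -194) = 76630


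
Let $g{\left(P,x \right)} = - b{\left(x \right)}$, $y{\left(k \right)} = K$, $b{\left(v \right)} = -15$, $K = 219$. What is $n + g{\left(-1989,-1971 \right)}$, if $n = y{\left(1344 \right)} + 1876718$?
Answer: $1876952$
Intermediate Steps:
$y{\left(k \right)} = 219$
$n = 1876937$ ($n = 219 + 1876718 = 1876937$)
$g{\left(P,x \right)} = 15$ ($g{\left(P,x \right)} = \left(-1\right) \left(-15\right) = 15$)
$n + g{\left(-1989,-1971 \right)} = 1876937 + 15 = 1876952$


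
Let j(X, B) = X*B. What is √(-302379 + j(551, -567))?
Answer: 2*I*√153699 ≈ 784.09*I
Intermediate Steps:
j(X, B) = B*X
√(-302379 + j(551, -567)) = √(-302379 - 567*551) = √(-302379 - 312417) = √(-614796) = 2*I*√153699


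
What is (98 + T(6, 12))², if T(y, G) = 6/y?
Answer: 9801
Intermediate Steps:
(98 + T(6, 12))² = (98 + 6/6)² = (98 + 6*(⅙))² = (98 + 1)² = 99² = 9801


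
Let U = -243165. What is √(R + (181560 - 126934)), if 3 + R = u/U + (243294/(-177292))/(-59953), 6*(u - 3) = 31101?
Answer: √22806447640017917866186302915027765/646161580992135 ≈ 233.72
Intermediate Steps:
u = 10373/2 (u = 3 + (⅙)*31101 = 3 + 10367/2 = 10373/2 ≈ 5186.5)
R = -1952252022781771/646161580992135 (R = -3 + ((10373/2)/(-243165) + (243294/(-177292))/(-59953)) = -3 + ((10373/2)*(-1/243165) + (243294*(-1/177292))*(-1/59953)) = -3 + (-10373/486330 - 121647/88646*(-1/59953)) = -3 + (-10373/486330 + 121647/5314593638) = -3 - 13767279805366/646161580992135 = -1952252022781771/646161580992135 ≈ -3.0213)
√(R + (181560 - 126934)) = √(-1952252022781771/646161580992135 + (181560 - 126934)) = √(-1952252022781771/646161580992135 + 54626) = √(35295270271253584739/646161580992135) = √22806447640017917866186302915027765/646161580992135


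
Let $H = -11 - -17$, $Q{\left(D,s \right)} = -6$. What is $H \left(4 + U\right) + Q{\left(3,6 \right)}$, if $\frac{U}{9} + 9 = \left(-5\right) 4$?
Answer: $-1548$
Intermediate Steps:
$U = -261$ ($U = -81 + 9 \left(\left(-5\right) 4\right) = -81 + 9 \left(-20\right) = -81 - 180 = -261$)
$H = 6$ ($H = -11 + 17 = 6$)
$H \left(4 + U\right) + Q{\left(3,6 \right)} = 6 \left(4 - 261\right) - 6 = 6 \left(-257\right) - 6 = -1542 - 6 = -1548$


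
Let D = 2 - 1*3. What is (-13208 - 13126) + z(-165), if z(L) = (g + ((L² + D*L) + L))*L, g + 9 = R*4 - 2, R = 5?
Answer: -4519944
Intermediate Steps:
D = -1 (D = 2 - 3 = -1)
g = 9 (g = -9 + (5*4 - 2) = -9 + (20 - 2) = -9 + 18 = 9)
z(L) = L*(9 + L²) (z(L) = (9 + ((L² - L) + L))*L = (9 + L²)*L = L*(9 + L²))
(-13208 - 13126) + z(-165) = (-13208 - 13126) - 165*(9 + (-165)²) = -26334 - 165*(9 + 27225) = -26334 - 165*27234 = -26334 - 4493610 = -4519944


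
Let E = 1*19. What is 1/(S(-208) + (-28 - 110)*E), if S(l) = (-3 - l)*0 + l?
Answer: -1/2830 ≈ -0.00035336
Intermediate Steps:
S(l) = l (S(l) = 0 + l = l)
E = 19
1/(S(-208) + (-28 - 110)*E) = 1/(-208 + (-28 - 110)*19) = 1/(-208 - 138*19) = 1/(-208 - 2622) = 1/(-2830) = -1/2830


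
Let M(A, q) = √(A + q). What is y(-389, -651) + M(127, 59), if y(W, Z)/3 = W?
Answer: -1167 + √186 ≈ -1153.4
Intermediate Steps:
y(W, Z) = 3*W
y(-389, -651) + M(127, 59) = 3*(-389) + √(127 + 59) = -1167 + √186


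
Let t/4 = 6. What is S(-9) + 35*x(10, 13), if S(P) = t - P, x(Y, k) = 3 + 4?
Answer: 278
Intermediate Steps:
t = 24 (t = 4*6 = 24)
x(Y, k) = 7
S(P) = 24 - P
S(-9) + 35*x(10, 13) = (24 - 1*(-9)) + 35*7 = (24 + 9) + 245 = 33 + 245 = 278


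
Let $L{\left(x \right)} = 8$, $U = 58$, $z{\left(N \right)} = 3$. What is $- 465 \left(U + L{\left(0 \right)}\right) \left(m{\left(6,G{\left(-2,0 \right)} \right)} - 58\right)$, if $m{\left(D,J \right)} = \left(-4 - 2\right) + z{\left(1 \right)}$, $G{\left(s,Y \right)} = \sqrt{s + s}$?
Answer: $1872090$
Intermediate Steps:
$G{\left(s,Y \right)} = \sqrt{2} \sqrt{s}$ ($G{\left(s,Y \right)} = \sqrt{2 s} = \sqrt{2} \sqrt{s}$)
$m{\left(D,J \right)} = -3$ ($m{\left(D,J \right)} = \left(-4 - 2\right) + 3 = -6 + 3 = -3$)
$- 465 \left(U + L{\left(0 \right)}\right) \left(m{\left(6,G{\left(-2,0 \right)} \right)} - 58\right) = - 465 \left(58 + 8\right) \left(-3 - 58\right) = - 465 \cdot 66 \left(-61\right) = \left(-465\right) \left(-4026\right) = 1872090$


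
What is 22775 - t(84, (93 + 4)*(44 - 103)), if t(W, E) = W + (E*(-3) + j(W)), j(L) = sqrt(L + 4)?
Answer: 5522 - 2*sqrt(22) ≈ 5512.6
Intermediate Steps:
j(L) = sqrt(4 + L)
t(W, E) = W + sqrt(4 + W) - 3*E (t(W, E) = W + (E*(-3) + sqrt(4 + W)) = W + (-3*E + sqrt(4 + W)) = W + (sqrt(4 + W) - 3*E) = W + sqrt(4 + W) - 3*E)
22775 - t(84, (93 + 4)*(44 - 103)) = 22775 - (84 + sqrt(4 + 84) - 3*(93 + 4)*(44 - 103)) = 22775 - (84 + sqrt(88) - 291*(-59)) = 22775 - (84 + 2*sqrt(22) - 3*(-5723)) = 22775 - (84 + 2*sqrt(22) + 17169) = 22775 - (17253 + 2*sqrt(22)) = 22775 + (-17253 - 2*sqrt(22)) = 5522 - 2*sqrt(22)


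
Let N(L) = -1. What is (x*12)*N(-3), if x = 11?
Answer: -132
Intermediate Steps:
(x*12)*N(-3) = (11*12)*(-1) = 132*(-1) = -132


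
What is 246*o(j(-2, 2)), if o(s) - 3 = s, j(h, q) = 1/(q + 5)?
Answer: 5412/7 ≈ 773.14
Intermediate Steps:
j(h, q) = 1/(5 + q)
o(s) = 3 + s
246*o(j(-2, 2)) = 246*(3 + 1/(5 + 2)) = 246*(3 + 1/7) = 246*(22/7) = 5412/7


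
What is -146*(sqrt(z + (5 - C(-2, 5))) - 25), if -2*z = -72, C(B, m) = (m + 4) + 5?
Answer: 3650 - 438*sqrt(3) ≈ 2891.4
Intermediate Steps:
C(B, m) = 9 + m (C(B, m) = (4 + m) + 5 = 9 + m)
z = 36 (z = -1/2*(-72) = 36)
-146*(sqrt(z + (5 - C(-2, 5))) - 25) = -146*(sqrt(36 + (5 - (9 + 5))) - 25) = -146*(sqrt(36 + (5 - 1*14)) - 25) = -146*(sqrt(36 + (5 - 14)) - 25) = -146*(sqrt(36 - 9) - 25) = -146*(sqrt(27) - 25) = -146*(3*sqrt(3) - 25) = -146*(-25 + 3*sqrt(3)) = 3650 - 438*sqrt(3)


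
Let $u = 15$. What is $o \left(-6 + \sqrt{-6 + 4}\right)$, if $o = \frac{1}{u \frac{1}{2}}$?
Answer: $- \frac{4}{5} + \frac{2 i \sqrt{2}}{15} \approx -0.8 + 0.18856 i$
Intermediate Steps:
$o = \frac{2}{15}$ ($o = \frac{1}{15 \cdot \frac{1}{2}} = \frac{1}{\frac{15}{2}} = \frac{2}{15} \approx 0.13333$)
$o \left(-6 + \sqrt{-6 + 4}\right) = \frac{2 \left(-6 + \sqrt{-6 + 4}\right)}{15} = \frac{2 \left(-6 + \sqrt{-2}\right)}{15} = \frac{2 \left(-6 + i \sqrt{2}\right)}{15} = - \frac{4}{5} + \frac{2 i \sqrt{2}}{15}$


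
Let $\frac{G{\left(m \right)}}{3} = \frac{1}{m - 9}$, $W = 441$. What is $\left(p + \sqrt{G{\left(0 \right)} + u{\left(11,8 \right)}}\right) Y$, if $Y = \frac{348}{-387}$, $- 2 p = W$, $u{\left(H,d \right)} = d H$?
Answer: $\frac{8526}{43} - \frac{116 \sqrt{789}}{387} \approx 189.86$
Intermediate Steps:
$u{\left(H,d \right)} = H d$
$p = - \frac{441}{2}$ ($p = \left(- \frac{1}{2}\right) 441 = - \frac{441}{2} \approx -220.5$)
$Y = - \frac{116}{129}$ ($Y = 348 \left(- \frac{1}{387}\right) = - \frac{116}{129} \approx -0.89923$)
$G{\left(m \right)} = \frac{3}{-9 + m}$ ($G{\left(m \right)} = \frac{3}{m - 9} = \frac{3}{-9 + m}$)
$\left(p + \sqrt{G{\left(0 \right)} + u{\left(11,8 \right)}}\right) Y = \left(- \frac{441}{2} + \sqrt{\frac{3}{-9 + 0} + 11 \cdot 8}\right) \left(- \frac{116}{129}\right) = \left(- \frac{441}{2} + \sqrt{\frac{3}{-9} + 88}\right) \left(- \frac{116}{129}\right) = \left(- \frac{441}{2} + \sqrt{3 \left(- \frac{1}{9}\right) + 88}\right) \left(- \frac{116}{129}\right) = \left(- \frac{441}{2} + \sqrt{- \frac{1}{3} + 88}\right) \left(- \frac{116}{129}\right) = \left(- \frac{441}{2} + \sqrt{\frac{263}{3}}\right) \left(- \frac{116}{129}\right) = \left(- \frac{441}{2} + \frac{\sqrt{789}}{3}\right) \left(- \frac{116}{129}\right) = \frac{8526}{43} - \frac{116 \sqrt{789}}{387}$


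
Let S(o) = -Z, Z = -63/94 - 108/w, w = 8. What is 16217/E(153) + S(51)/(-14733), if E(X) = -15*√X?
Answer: -74/76939 - 16217*√17/765 ≈ -87.405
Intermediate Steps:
Z = -666/47 (Z = -63/94 - 108/8 = -63*1/94 - 108*⅛ = -63/94 - 27/2 = -666/47 ≈ -14.170)
S(o) = 666/47 (S(o) = -1*(-666/47) = 666/47)
16217/E(153) + S(51)/(-14733) = 16217/((-45*√17)) + (666/47)/(-14733) = 16217/((-45*√17)) + (666/47)*(-1/14733) = 16217/((-45*√17)) - 74/76939 = 16217*(-√17/765) - 74/76939 = -16217*√17/765 - 74/76939 = -74/76939 - 16217*√17/765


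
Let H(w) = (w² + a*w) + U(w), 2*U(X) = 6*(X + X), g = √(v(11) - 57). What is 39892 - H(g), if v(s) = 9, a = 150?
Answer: 39940 - 624*I*√3 ≈ 39940.0 - 1080.8*I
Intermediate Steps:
g = 4*I*√3 (g = √(9 - 57) = √(-48) = 4*I*√3 ≈ 6.9282*I)
U(X) = 6*X (U(X) = (6*(X + X))/2 = (6*(2*X))/2 = (12*X)/2 = 6*X)
H(w) = w² + 156*w (H(w) = (w² + 150*w) + 6*w = w² + 156*w)
39892 - H(g) = 39892 - 4*I*√3*(156 + 4*I*√3)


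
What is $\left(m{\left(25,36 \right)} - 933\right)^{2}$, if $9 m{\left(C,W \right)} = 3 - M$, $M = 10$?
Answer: $\frac{70627216}{81} \approx 8.7194 \cdot 10^{5}$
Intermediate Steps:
$m{\left(C,W \right)} = - \frac{7}{9}$ ($m{\left(C,W \right)} = \frac{3 - 10}{9} = \frac{1}{9} \left(-7\right) = - \frac{7}{9}$)
$\left(m{\left(25,36 \right)} - 933\right)^{2} = \left(- \frac{7}{9} - 933\right)^{2} = \left(- \frac{8404}{9}\right)^{2} = \frac{70627216}{81}$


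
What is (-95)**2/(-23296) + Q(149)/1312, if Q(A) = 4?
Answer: -367113/955136 ≈ -0.38436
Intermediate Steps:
(-95)**2/(-23296) + Q(149)/1312 = (-95)**2/(-23296) + 4/1312 = 9025*(-1/23296) + 4*(1/1312) = -9025/23296 + 1/328 = -367113/955136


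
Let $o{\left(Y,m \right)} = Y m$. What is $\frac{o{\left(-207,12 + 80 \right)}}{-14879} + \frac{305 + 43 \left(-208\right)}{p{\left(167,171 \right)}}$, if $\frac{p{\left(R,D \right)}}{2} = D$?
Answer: $- \frac{122026633}{5088618} \approx -23.98$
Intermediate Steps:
$p{\left(R,D \right)} = 2 D$
$\frac{o{\left(-207,12 + 80 \right)}}{-14879} + \frac{305 + 43 \left(-208\right)}{p{\left(167,171 \right)}} = \frac{\left(-207\right) \left(12 + 80\right)}{-14879} + \frac{305 + 43 \left(-208\right)}{2 \cdot 171} = \left(-207\right) 92 \left(- \frac{1}{14879}\right) + \frac{305 - 8944}{342} = \left(-19044\right) \left(- \frac{1}{14879}\right) - \frac{8639}{342} = \frac{19044}{14879} - \frac{8639}{342} = - \frac{122026633}{5088618}$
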